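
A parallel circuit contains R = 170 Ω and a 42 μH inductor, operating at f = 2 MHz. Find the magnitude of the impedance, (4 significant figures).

161.8 Ω

ω = 2πf = 1.257e+07 rad/s
X_L = ωL = 527.8 Ω
Parallel: admittances add. Y = 1/R + 1/(jωL)
Y = (0.005882 − j0.001895) S
|Y| = 0.006180 S → |Z| = 1/|Y| = 161.8 Ω, ∠Z = −∠Y = 17.85°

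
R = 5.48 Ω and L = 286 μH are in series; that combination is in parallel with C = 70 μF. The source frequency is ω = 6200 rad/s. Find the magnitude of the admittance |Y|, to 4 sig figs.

X_L = ωL = 1.773 Ω
X_C = 1/(ωC) = 2.304 Ω
Branch 1 (R+jX_L): Z₁ = 5.480 + j1.773 Ω, |Z₁| = 5.760 Ω
Branch 2 (−jX_C): Z₂ = −j2.304 Ω
Parallel: Z = Z₁Z₂/(Z₁+Z₂), |Z| = 2.410 Ω, ∠Z = -66.54°
|Y| = 1/|Z| = 414.9 mS

414.9 mS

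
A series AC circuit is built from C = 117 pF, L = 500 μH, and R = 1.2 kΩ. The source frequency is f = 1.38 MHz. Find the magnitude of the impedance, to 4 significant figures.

ω = 2πf = 8.671e+06 rad/s
X_L = ωL = 4335 Ω
X_C = 1/(ωC) = 985.7 Ω
Net reactance X = X_L − X_C = 3350 Ω
Z = 1200 + j3350 Ω
|Z| = √(1200² + 3350²) = 3558 Ω

3558 Ω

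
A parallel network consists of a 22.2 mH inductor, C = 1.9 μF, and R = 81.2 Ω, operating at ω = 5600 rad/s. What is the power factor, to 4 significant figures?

0.9785

X_L = ωL = 124.3 Ω
X_C = 1/(ωC) = 93.98 Ω
Parallel: admittances add. Y = 1/R + 1/(jωL) + jωC
Y = (0.01232 + j0.002596) S
|Y| = 0.01259 S → |Z| = 1/|Y| = 79.45 Ω, ∠Z = −∠Y = -11.90°
cos φ = cos(-11.90°) = 0.9785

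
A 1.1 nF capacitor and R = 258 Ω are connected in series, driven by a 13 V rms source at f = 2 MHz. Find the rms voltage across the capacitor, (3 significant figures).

3.51 V

ω = 2πf = 1.257e+07 rad/s
X_C = 1/(ωC) = 72.3 Ω
Z = 258 − j72.3 Ω
|Z| = √(258² + 72.3²) = 268 Ω
I = V/|Z| = 48.5 mA
V_C = I·|Z_C| = 0.0485 × 72.3 = 3.51 V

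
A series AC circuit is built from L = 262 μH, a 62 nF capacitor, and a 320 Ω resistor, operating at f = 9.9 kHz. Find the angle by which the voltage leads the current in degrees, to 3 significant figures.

ω = 2πf = 62200 rad/s
X_L = ωL = 16.3 Ω
X_C = 1/(ωC) = 259 Ω
Net reactance X = X_L − X_C = -243 Ω
Z = 320 − j243 Ω
|Z| = √(320² + 243²) = 402 Ω
∠Z = arctan(-243/320) = -37.2°

-37.2°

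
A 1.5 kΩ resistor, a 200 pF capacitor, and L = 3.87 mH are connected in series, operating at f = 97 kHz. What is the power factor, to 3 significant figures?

0.249

ω = 2πf = 609500 rad/s
X_L = ωL = 2360 Ω
X_C = 1/(ωC) = 8200 Ω
Net reactance X = X_L − X_C = -5850 Ω
Z = 1500 − j5850 Ω
|Z| = √(1500² + 5850²) = 6030 Ω
∠Z = arctan(-5850/1500) = -75.6°
cos φ = cos(-75.6°) = 0.249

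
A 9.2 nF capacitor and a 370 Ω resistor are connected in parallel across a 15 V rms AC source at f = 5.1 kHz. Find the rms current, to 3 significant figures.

40.8 mA

ω = 2πf = 32040 rad/s
X_C = 1/(ωC) = 3390 Ω
Parallel: admittances add. Y = 1/R + jωC
Y = (0.00270 + j0.000295) S
|Y| = 0.00272 S → |Z| = 1/|Y| = 368 Ω, ∠Z = −∠Y = -6.23°
I = V/|Z| = 15/368 = 40.8 mA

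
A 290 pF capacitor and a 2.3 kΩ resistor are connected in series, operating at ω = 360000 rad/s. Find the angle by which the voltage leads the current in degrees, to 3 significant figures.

-76.5°

X_C = 1/(ωC) = 9580 Ω
Z = 2300 − j9580 Ω
|Z| = √(2300² + 9580²) = 9850 Ω
∠Z = arctan(-9580/2300) = -76.5°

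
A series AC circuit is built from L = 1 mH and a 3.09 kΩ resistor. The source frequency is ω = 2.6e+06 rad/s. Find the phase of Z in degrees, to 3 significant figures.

40.1°

X_L = ωL = 2600 Ω
Z = 3090 + j2600 Ω
|Z| = √(3090² + 2600²) = 4040 Ω
∠Z = arctan(2600/3090) = 40.1°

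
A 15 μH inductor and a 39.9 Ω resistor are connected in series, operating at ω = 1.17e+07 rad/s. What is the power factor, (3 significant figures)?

0.222

X_L = ωL = 176 Ω
Z = 39.9 + j176 Ω
|Z| = √(39.9² + 176²) = 180 Ω
∠Z = arctan(176/39.9) = 77.2°
cos φ = cos(77.2°) = 0.222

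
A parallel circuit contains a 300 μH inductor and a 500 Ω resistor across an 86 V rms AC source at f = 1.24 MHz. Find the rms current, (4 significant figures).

ω = 2πf = 7.791e+06 rad/s
X_L = ωL = 2337 Ω
Parallel: admittances add. Y = 1/R + 1/(jωL)
Y = (0.002000 − j0.0004278) S
|Y| = 0.002045 S → |Z| = 1/|Y| = 488.9 Ω, ∠Z = −∠Y = 12.07°
I = V/|Z| = 86/488.9 = 175.9 mA

175.9 mA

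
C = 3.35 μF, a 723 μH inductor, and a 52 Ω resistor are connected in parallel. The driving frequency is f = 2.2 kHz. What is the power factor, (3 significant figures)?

ω = 2πf = 13820 rad/s
X_L = ωL = 9.99 Ω
X_C = 1/(ωC) = 21.6 Ω
Parallel: admittances add. Y = 1/R + 1/(jωL) + jωC
Y = (0.0192 − j0.0538) S
|Y| = 0.0571 S → |Z| = 1/|Y| = 17.5 Ω, ∠Z = −∠Y = 70.3°
cos φ = cos(70.3°) = 0.337

0.337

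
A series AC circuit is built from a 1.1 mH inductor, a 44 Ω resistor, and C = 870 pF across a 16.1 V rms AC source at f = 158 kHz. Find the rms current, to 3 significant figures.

ω = 2πf = 992700 rad/s
X_L = ωL = 1090 Ω
X_C = 1/(ωC) = 1160 Ω
Net reactance X = X_L − X_C = -65.8 Ω
Z = 44.0 − j65.8 Ω
|Z| = √(44.0² + 65.8²) = 79.2 Ω
I = V/|Z| = 16.1/79.2 = 203 mA

203 mA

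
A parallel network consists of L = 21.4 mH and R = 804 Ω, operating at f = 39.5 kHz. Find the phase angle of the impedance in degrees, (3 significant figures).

8.61°

ω = 2πf = 248200 rad/s
X_L = ωL = 5310 Ω
Parallel: admittances add. Y = 1/R + 1/(jωL)
Y = (0.00124 − j0.000188) S
|Y| = 0.00126 S → |Z| = 1/|Y| = 795 Ω, ∠Z = −∠Y = 8.61°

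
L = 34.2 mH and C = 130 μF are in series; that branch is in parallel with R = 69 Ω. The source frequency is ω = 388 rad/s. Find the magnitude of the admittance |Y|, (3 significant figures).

X_L = ωL = 13.3 Ω
X_C = 1/(ωC) = 19.8 Ω
Branch 1: Z₁ = R = 69.0 Ω
Branch 2 (series LC): Z₂ = j(X_L − X_C) = −j6.56 Ω
Parallel: Z = Z₁Z₂/(Z₁+Z₂), |Z| = 6.53 Ω, ∠Z = -84.6°
|Y| = 1/|Z| = 153 mS

153 mS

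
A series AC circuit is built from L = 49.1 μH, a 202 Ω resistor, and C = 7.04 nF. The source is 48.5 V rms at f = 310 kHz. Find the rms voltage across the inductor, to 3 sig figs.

ω = 2πf = 1.948e+06 rad/s
X_L = ωL = 95.6 Ω
X_C = 1/(ωC) = 72.9 Ω
Net reactance X = X_L − X_C = 22.7 Ω
Z = 202 + j22.7 Ω
|Z| = √(202² + 22.7²) = 203 Ω
I = V/|Z| = 239 mA
V_L = I·|Z_L| = 0.239 × 95.6 = 22.8 V

22.8 V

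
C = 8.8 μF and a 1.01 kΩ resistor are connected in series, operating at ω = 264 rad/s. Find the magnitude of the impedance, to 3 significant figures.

1100 Ω

X_C = 1/(ωC) = 430 Ω
Z = 1010 − j430 Ω
|Z| = √(1010² + 430²) = 1100 Ω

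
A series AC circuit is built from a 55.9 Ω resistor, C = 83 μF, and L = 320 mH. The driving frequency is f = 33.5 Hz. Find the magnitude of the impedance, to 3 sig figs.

56.8 Ω

ω = 2πf = 210.5 rad/s
X_L = ωL = 67.4 Ω
X_C = 1/(ωC) = 57.2 Ω
Net reactance X = X_L − X_C = 10.1 Ω
Z = 55.9 + j10.1 Ω
|Z| = √(55.9² + 10.1²) = 56.8 Ω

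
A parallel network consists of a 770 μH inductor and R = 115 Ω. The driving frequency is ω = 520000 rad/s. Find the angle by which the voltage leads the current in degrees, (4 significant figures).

16.02°

X_L = ωL = 400.4 Ω
Parallel: admittances add. Y = 1/R + 1/(jωL)
Y = (0.008696 − j0.002498) S
|Y| = 0.009047 S → |Z| = 1/|Y| = 110.5 Ω, ∠Z = −∠Y = 16.02°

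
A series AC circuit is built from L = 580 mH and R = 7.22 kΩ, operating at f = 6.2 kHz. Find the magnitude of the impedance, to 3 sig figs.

ω = 2πf = 38960 rad/s
X_L = ωL = 22600 Ω
Z = 7220 + j22600 Ω
|Z| = √(7220² + 22600²) = 23700 Ω

23700 Ω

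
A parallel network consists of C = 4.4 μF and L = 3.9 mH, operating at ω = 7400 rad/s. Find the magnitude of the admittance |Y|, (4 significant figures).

2.090 mS

X_L = ωL = 28.86 Ω
X_C = 1/(ωC) = 30.71 Ω
Parallel: admittances add. Y = 1/(jωL) + jωC
Y = (0 − j0.002090) S
|Y| = 0.002090 S → |Z| = 1/|Y| = 478.5 Ω, ∠Z = −∠Y = 90.00°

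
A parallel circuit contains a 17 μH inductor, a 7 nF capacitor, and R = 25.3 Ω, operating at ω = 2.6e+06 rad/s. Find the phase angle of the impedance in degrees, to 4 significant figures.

6.387°

X_L = ωL = 44.20 Ω
X_C = 1/(ωC) = 54.95 Ω
Parallel: admittances add. Y = 1/R + 1/(jωL) + jωC
Y = (0.03953 − j0.004424) S
|Y| = 0.03977 S → |Z| = 1/|Y| = 25.14 Ω, ∠Z = −∠Y = 6.387°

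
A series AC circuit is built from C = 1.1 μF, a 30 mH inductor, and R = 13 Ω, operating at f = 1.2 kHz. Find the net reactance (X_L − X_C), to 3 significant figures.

ω = 2πf = 7540 rad/s
X_L = ωL = 226 Ω
X_C = 1/(ωC) = 121 Ω
X = 226 − 121 = 106 Ω

106 Ω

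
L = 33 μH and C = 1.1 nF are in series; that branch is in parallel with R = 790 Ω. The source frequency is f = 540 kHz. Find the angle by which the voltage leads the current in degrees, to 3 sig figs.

-78.8°

ω = 2πf = 3.393e+06 rad/s
X_L = ωL = 112 Ω
X_C = 1/(ωC) = 268 Ω
Branch 1: Z₁ = R = 790 Ω
Branch 2 (series LC): Z₂ = j(X_L − X_C) = −j156 Ω
Parallel: Z = Z₁Z₂/(Z₁+Z₂), |Z| = 153 Ω, ∠Z = -78.8°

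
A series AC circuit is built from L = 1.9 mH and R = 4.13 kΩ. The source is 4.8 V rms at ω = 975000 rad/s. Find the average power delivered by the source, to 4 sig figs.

4.644 mW

X_L = ωL = 1852 Ω
Z = 4130 + j1852 Ω
|Z| = √(4130² + 1852²) = 4526 Ω
∠Z = arctan(1852/4130) = 24.16°
I = V/|Z| = 1.060 mA
P = VI cos φ = 4.8 × 0.001060 × cos(24.16°) = 4.644 mW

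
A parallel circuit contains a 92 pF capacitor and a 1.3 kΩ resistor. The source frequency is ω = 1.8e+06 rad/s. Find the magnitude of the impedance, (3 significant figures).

X_C = 1/(ωC) = 6040 Ω
Parallel: admittances add. Y = 1/R + jωC
Y = (0.000769 + j0.000166) S
|Y| = 0.000787 S → |Z| = 1/|Y| = 1270 Ω, ∠Z = −∠Y = -12.1°

1270 Ω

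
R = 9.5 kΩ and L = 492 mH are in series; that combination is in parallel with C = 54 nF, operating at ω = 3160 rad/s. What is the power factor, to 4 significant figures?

0.5545

X_L = ωL = 1555 Ω
X_C = 1/(ωC) = 5860 Ω
Branch 1 (R+jX_L): Z₁ = 9500 + j1555 Ω, |Z₁| = 9626 Ω
Branch 2 (−jX_C): Z₂ = −j5860 Ω
Parallel: Z = Z₁Z₂/(Z₁+Z₂), |Z| = 5409 Ω, ∠Z = -56.32°
cos φ = cos(-56.32°) = 0.5545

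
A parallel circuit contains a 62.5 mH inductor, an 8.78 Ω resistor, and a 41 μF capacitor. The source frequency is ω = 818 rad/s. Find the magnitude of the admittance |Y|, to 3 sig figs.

X_L = ωL = 51.1 Ω
X_C = 1/(ωC) = 29.8 Ω
Parallel: admittances add. Y = 1/R + 1/(jωL) + jωC
Y = (0.114 + j0.0140) S
|Y| = 0.115 S → |Z| = 1/|Y| = 8.71 Ω, ∠Z = −∠Y = -7.00°

115 mS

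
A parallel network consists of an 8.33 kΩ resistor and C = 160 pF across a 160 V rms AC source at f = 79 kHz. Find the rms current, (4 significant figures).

23.03 mA

ω = 2πf = 496400 rad/s
X_C = 1/(ωC) = 12590 Ω
Parallel: admittances add. Y = 1/R + jωC
Y = (0.0001200 + j7.942e-05) S
|Y| = 0.0001439 S → |Z| = 1/|Y| = 6947 Ω, ∠Z = −∠Y = -33.49°
I = V/|Z| = 160/6947 = 23.03 mA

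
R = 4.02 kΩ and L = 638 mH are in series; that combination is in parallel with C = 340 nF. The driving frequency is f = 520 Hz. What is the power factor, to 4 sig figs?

0.1907

ω = 2πf = 3267 rad/s
X_L = ωL = 2085 Ω
X_C = 1/(ωC) = 900.2 Ω
Branch 1 (R+jX_L): Z₁ = 4020 + j2085 Ω, |Z₁| = 4528 Ω
Branch 2 (−jX_C): Z₂ = −j900.2 Ω
Parallel: Z = Z₁Z₂/(Z₁+Z₂), |Z| = 972.7 Ω, ∠Z = -79.01°
cos φ = cos(-79.01°) = 0.1907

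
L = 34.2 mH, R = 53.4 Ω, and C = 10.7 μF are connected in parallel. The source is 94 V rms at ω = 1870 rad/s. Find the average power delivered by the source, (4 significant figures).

X_L = ωL = 63.95 Ω
X_C = 1/(ωC) = 49.98 Ω
Parallel: admittances add. Y = 1/R + 1/(jωL) + jωC
Y = (0.01873 + j0.004373) S
|Y| = 0.01923 S → |Z| = 1/|Y| = 52.00 Ω, ∠Z = −∠Y = -13.14°
I = V/|Z| = 1.808 A
P = VI cos φ = 94 × 1.808 × cos(-13.14°) = 165.5 W

165.5 W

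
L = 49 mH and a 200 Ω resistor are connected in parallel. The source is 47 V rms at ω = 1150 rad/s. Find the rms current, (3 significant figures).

867 mA

X_L = ωL = 56.4 Ω
Parallel: admittances add. Y = 1/R + 1/(jωL)
Y = (0.00500 − j0.0177) S
|Y| = 0.0184 S → |Z| = 1/|Y| = 54.2 Ω, ∠Z = −∠Y = 74.3°
I = V/|Z| = 47/54.2 = 867 mA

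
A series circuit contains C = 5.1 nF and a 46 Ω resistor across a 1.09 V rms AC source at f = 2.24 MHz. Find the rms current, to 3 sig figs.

ω = 2πf = 1.407e+07 rad/s
X_C = 1/(ωC) = 13.9 Ω
Z = 46.0 − j13.9 Ω
|Z| = √(46.0² + 13.9²) = 48.1 Ω
I = V/|Z| = 1.09/48.1 = 22.7 mA

22.7 mA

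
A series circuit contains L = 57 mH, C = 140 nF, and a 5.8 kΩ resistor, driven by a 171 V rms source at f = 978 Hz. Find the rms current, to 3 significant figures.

ω = 2πf = 6145 rad/s
X_L = ωL = 350 Ω
X_C = 1/(ωC) = 1160 Ω
Net reactance X = X_L − X_C = -812 Ω
Z = 5800 − j812 Ω
|Z| = √(5800² + 812²) = 5860 Ω
I = V/|Z| = 171/5860 = 29.2 mA

29.2 mA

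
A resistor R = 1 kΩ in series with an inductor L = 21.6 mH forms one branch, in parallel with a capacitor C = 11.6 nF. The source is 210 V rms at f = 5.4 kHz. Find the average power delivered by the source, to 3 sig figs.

28.7 W

ω = 2πf = 33930 rad/s
X_L = ωL = 733 Ω
X_C = 1/(ωC) = 2540 Ω
Branch 1 (R+jX_L): Z₁ = 1000 + j733 Ω, |Z₁| = 1240 Ω
Branch 2 (−jX_C): Z₂ = −j2540 Ω
Parallel: Z = Z₁Z₂/(Z₁+Z₂), |Z| = 1520 Ω, ∠Z = 7.29°
I = V/|Z| = 138 mA
P = VI cos φ = 210 × 0.138 × cos(7.29°) = 28.7 W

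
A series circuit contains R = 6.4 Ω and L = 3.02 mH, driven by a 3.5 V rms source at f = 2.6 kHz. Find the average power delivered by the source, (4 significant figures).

31.68 mW

ω = 2πf = 16340 rad/s
X_L = ωL = 49.34 Ω
Z = 6.400 + j49.34 Ω
|Z| = √(6.400² + 49.34²) = 49.75 Ω
∠Z = arctan(49.34/6.400) = 82.61°
I = V/|Z| = 70.35 mA
P = VI cos φ = 3.5 × 0.07035 × cos(82.61°) = 31.68 mW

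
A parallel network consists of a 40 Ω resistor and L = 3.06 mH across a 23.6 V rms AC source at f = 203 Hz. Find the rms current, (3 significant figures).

ω = 2πf = 1275 rad/s
X_L = ωL = 3.90 Ω
Parallel: admittances add. Y = 1/R + 1/(jωL)
Y = (0.0250 − j0.256) S
|Y| = 0.257 S → |Z| = 1/|Y| = 3.88 Ω, ∠Z = −∠Y = 84.4°
I = V/|Z| = 23.6/3.88 = 6.08 A

6.08 A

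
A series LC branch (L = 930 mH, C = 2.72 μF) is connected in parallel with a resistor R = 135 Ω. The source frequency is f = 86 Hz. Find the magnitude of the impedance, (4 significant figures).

107.5 Ω

ω = 2πf = 540.4 rad/s
X_L = ωL = 502.5 Ω
X_C = 1/(ωC) = 680.4 Ω
Branch 1: Z₁ = R = 135.0 Ω
Branch 2 (series LC): Z₂ = j(X_L − X_C) = −j177.9 Ω
Parallel: Z = Z₁Z₂/(Z₁+Z₂), |Z| = 107.5 Ω, ∠Z = -37.20°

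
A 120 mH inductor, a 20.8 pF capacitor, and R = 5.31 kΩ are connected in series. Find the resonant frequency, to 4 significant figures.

100.7 kHz

ω₀ = 1/√(LC) = 1/√(0.12 × 2.08e-11) = 633000 rad/s
f₀ = ω₀/(2π) = 100.7 kHz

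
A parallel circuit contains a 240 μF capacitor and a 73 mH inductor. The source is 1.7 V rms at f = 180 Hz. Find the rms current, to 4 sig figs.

ω = 2πf = 1131 rad/s
X_L = ωL = 82.56 Ω
X_C = 1/(ωC) = 3.684 Ω
Parallel: admittances add. Y = 1/(jωL) + jωC
Y = (0 + j0.2593) S
|Y| = 0.2593 S → |Z| = 1/|Y| = 3.856 Ω, ∠Z = −∠Y = -90.00°
I = V/|Z| = 1.7/3.856 = 440.8 mA

440.8 mA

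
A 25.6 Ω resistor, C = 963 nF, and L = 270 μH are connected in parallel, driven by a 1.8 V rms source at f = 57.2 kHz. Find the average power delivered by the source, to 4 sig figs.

126.6 mW

ω = 2πf = 359400 rad/s
X_L = ωL = 97.04 Ω
X_C = 1/(ωC) = 2.889 Ω
Parallel: admittances add. Y = 1/R + 1/(jωL) + jωC
Y = (0.03906 + j0.3358) S
|Y| = 0.3381 S → |Z| = 1/|Y| = 2.958 Ω, ∠Z = −∠Y = -83.36°
I = V/|Z| = 608.5 mA
P = VI cos φ = 1.8 × 0.6085 × cos(-83.36°) = 126.6 mW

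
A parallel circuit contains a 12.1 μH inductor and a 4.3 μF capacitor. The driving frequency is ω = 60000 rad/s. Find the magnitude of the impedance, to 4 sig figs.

0.8933 Ω

X_L = ωL = 0.7260 Ω
X_C = 1/(ωC) = 3.876 Ω
Parallel: admittances add. Y = 1/(jωL) + jωC
Y = (0 − j1.119) S
|Y| = 1.119 S → |Z| = 1/|Y| = 0.8933 Ω, ∠Z = −∠Y = 90.00°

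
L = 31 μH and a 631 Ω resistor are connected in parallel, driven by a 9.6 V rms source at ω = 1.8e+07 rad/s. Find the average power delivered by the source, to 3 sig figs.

146 mW

X_L = ωL = 558 Ω
Parallel: admittances add. Y = 1/R + 1/(jωL)
Y = (0.00158 − j0.00179) S
|Y| = 0.00239 S → |Z| = 1/|Y| = 418 Ω, ∠Z = −∠Y = 48.5°
I = V/|Z| = 23.0 mA
P = VI cos φ = 9.6 × 0.0230 × cos(48.5°) = 146 mW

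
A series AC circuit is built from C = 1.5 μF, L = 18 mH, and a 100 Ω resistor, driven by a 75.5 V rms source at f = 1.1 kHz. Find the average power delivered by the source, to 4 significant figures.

ω = 2πf = 6912 rad/s
X_L = ωL = 124.4 Ω
X_C = 1/(ωC) = 96.46 Ω
Net reactance X = X_L − X_C = 27.95 Ω
Z = 100.0 + j27.95 Ω
|Z| = √(100.0² + 27.95²) = 103.8 Ω
∠Z = arctan(27.95/100.0) = 15.62°
I = V/|Z| = 727.1 mA
P = VI cos φ = 75.5 × 0.7271 × cos(15.62°) = 52.87 W

52.87 W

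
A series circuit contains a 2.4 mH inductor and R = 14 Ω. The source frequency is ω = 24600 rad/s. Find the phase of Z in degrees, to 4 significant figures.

76.66°

X_L = ωL = 59.04 Ω
Z = 14.00 + j59.04 Ω
|Z| = √(14.00² + 59.04²) = 60.68 Ω
∠Z = arctan(59.04/14.00) = 76.66°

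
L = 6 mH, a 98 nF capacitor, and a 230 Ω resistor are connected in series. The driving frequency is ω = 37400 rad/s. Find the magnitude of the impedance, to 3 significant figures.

X_L = ωL = 224 Ω
X_C = 1/(ωC) = 273 Ω
Net reactance X = X_L − X_C = -48.4 Ω
Z = 230 − j48.4 Ω
|Z| = √(230² + 48.4²) = 235 Ω

235 Ω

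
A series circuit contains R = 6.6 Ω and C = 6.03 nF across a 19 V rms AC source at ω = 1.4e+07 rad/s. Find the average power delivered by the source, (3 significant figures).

X_C = 1/(ωC) = 11.8 Ω
Z = 6.60 − j11.8 Ω
|Z| = √(6.60² + 11.8²) = 13.6 Ω
∠Z = arctan(-11.8/6.60) = -60.9°
I = V/|Z| = 1.40 A
P = VI cos φ = 19 × 1.40 × cos(-60.9°) = 13.0 W

13.0 W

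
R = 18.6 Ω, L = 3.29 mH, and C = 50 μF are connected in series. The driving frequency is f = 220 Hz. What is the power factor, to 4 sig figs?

ω = 2πf = 1382 rad/s
X_L = ωL = 4.548 Ω
X_C = 1/(ωC) = 14.47 Ω
Net reactance X = X_L − X_C = -9.921 Ω
Z = 18.60 − j9.921 Ω
|Z| = √(18.60² + 9.921²) = 21.08 Ω
∠Z = arctan(-9.921/18.60) = -28.07°
cos φ = cos(-28.07°) = 0.8823

0.8823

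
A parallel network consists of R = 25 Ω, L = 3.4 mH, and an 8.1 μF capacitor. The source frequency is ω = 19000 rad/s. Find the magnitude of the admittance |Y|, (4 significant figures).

X_L = ωL = 64.60 Ω
X_C = 1/(ωC) = 6.498 Ω
Parallel: admittances add. Y = 1/R + 1/(jωL) + jωC
Y = (0.04000 + j0.1384) S
|Y| = 0.1441 S → |Z| = 1/|Y| = 6.940 Ω, ∠Z = −∠Y = -73.88°

144.1 mS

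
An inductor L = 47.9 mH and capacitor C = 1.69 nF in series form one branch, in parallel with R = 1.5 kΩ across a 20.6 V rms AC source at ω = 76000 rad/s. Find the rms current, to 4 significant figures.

X_L = ωL = 3640 Ω
X_C = 1/(ωC) = 7786 Ω
Branch 1: Z₁ = R = 1500 Ω
Branch 2 (series LC): Z₂ = j(X_L − X_C) = −j4145 Ω
Parallel: Z = Z₁Z₂/(Z₁+Z₂), |Z| = 1410 Ω, ∠Z = -19.89°
I = V/|Z| = 20.6/1410 = 14.60 mA

14.60 mA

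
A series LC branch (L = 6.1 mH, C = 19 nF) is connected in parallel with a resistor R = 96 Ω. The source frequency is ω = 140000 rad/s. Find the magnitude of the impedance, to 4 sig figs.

94.12 Ω

X_L = ωL = 854.0 Ω
X_C = 1/(ωC) = 375.9 Ω
Branch 1: Z₁ = R = 96.00 Ω
Branch 2 (series LC): Z₂ = j(X_L − X_C) = j478.1 Ω
Parallel: Z = Z₁Z₂/(Z₁+Z₂), |Z| = 94.12 Ω, ∠Z = 11.35°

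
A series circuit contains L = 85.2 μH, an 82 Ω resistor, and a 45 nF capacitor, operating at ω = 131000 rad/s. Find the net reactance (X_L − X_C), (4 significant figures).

X_L = ωL = 11.16 Ω
X_C = 1/(ωC) = 169.6 Ω
X = 11.16 − 169.6 = -158.5 Ω

-158.5 Ω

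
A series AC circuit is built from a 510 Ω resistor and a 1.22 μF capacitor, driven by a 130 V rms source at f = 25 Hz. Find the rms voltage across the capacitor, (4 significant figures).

129.4 V

ω = 2πf = 157.1 rad/s
X_C = 1/(ωC) = 5218 Ω
Z = 510.0 − j5218 Ω
|Z| = √(510.0² + 5218²) = 5243 Ω
I = V/|Z| = 24.79 mA
V_C = I·|Z_C| = 0.02479 × 5218 = 129.4 V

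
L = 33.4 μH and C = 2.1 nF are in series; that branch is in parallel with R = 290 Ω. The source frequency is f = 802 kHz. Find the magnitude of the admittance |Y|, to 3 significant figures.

14.0 mS

ω = 2πf = 5.039e+06 rad/s
X_L = ωL = 168 Ω
X_C = 1/(ωC) = 94.5 Ω
Branch 1: Z₁ = R = 290 Ω
Branch 2 (series LC): Z₂ = j(X_L − X_C) = j73.8 Ω
Parallel: Z = Z₁Z₂/(Z₁+Z₂), |Z| = 71.5 Ω, ∠Z = 75.7°
|Y| = 1/|Z| = 14.0 mS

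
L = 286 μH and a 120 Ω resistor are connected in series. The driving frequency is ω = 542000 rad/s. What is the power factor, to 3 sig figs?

0.612

X_L = ωL = 155 Ω
Z = 120 + j155 Ω
|Z| = √(120² + 155²) = 196 Ω
∠Z = arctan(155/120) = 52.3°
cos φ = cos(52.3°) = 0.612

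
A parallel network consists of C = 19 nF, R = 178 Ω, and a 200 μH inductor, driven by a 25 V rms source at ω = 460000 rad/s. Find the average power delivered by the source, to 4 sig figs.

X_L = ωL = 92.00 Ω
X_C = 1/(ωC) = 114.4 Ω
Parallel: admittances add. Y = 1/R + 1/(jωL) + jωC
Y = (0.005618 − j0.002130) S
|Y| = 0.006008 S → |Z| = 1/|Y| = 166.4 Ω, ∠Z = −∠Y = 20.76°
I = V/|Z| = 150.2 mA
P = VI cos φ = 25 × 0.1502 × cos(20.76°) = 3.511 W

3.511 W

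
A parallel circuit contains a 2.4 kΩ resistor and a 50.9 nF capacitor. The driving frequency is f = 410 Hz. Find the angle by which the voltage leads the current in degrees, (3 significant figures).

ω = 2πf = 2576 rad/s
X_C = 1/(ωC) = 7630 Ω
Parallel: admittances add. Y = 1/R + jωC
Y = (0.000417 + j0.000131) S
|Y| = 0.000437 S → |Z| = 1/|Y| = 2290 Ω, ∠Z = −∠Y = -17.5°

-17.5°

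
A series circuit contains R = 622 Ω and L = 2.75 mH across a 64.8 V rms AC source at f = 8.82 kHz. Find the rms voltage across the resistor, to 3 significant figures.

ω = 2πf = 55420 rad/s
X_L = ωL = 152 Ω
Z = 622 + j152 Ω
|Z| = √(622² + 152²) = 640 Ω
I = V/|Z| = 101 mA
V_R = I·|Z_R| = 0.101 × 622 = 62.9 V

62.9 V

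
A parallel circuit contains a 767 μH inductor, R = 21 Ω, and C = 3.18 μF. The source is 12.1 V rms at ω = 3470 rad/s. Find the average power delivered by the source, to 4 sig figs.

X_L = ωL = 2.661 Ω
X_C = 1/(ωC) = 90.62 Ω
Parallel: admittances add. Y = 1/R + 1/(jωL) + jωC
Y = (0.04762 − j0.3647) S
|Y| = 0.3678 S → |Z| = 1/|Y| = 2.719 Ω, ∠Z = −∠Y = 82.56°
I = V/|Z| = 4.450 A
P = VI cos φ = 12.1 × 4.450 × cos(82.56°) = 6.972 W

6.972 W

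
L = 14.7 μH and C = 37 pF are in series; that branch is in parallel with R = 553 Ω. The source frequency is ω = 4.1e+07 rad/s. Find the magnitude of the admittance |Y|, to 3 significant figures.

X_L = ωL = 603 Ω
X_C = 1/(ωC) = 659 Ω
Branch 1: Z₁ = R = 553 Ω
Branch 2 (series LC): Z₂ = j(X_L − X_C) = −j56.5 Ω
Parallel: Z = Z₁Z₂/(Z₁+Z₂), |Z| = 56.2 Ω, ∠Z = -84.2°
|Y| = 1/|Z| = 17.8 mS

17.8 mS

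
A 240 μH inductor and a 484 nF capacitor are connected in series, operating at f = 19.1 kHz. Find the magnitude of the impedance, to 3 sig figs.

11.6 Ω

ω = 2πf = 120000 rad/s
X_L = ωL = 28.8 Ω
X_C = 1/(ωC) = 17.2 Ω
Net reactance X = X_L − X_C = 11.6 Ω
Z = j11.6 Ω
|Z| = √(0² + 11.6²) = 11.6 Ω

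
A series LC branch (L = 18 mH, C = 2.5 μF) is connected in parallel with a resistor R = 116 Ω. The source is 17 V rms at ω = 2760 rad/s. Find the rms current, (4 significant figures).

X_L = ωL = 49.68 Ω
X_C = 1/(ωC) = 144.9 Ω
Branch 1: Z₁ = R = 116.0 Ω
Branch 2 (series LC): Z₂ = j(X_L − X_C) = −j95.25 Ω
Parallel: Z = Z₁Z₂/(Z₁+Z₂), |Z| = 73.61 Ω, ∠Z = -50.61°
I = V/|Z| = 17/73.61 = 230.9 mA

230.9 mA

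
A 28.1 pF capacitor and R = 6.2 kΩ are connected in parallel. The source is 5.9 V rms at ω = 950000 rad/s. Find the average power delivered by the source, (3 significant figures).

X_C = 1/(ωC) = 37500 Ω
Parallel: admittances add. Y = 1/R + jωC
Y = (0.000161 + j2.67e-05) S
|Y| = 0.000163 S → |Z| = 1/|Y| = 6120 Ω, ∠Z = −∠Y = -9.40°
I = V/|Z| = 965 μA
P = VI cos φ = 5.9 × 0.000965 × cos(-9.40°) = 5.61 mW

5.61 mW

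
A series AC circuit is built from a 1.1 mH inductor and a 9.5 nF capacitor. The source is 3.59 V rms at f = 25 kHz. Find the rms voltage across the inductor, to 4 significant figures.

1.247 V

ω = 2πf = 157100 rad/s
X_L = ωL = 172.8 Ω
X_C = 1/(ωC) = 670.1 Ω
Net reactance X = X_L − X_C = -497.3 Ω
Z = − j497.3 Ω
|Z| = √(0² + 497.3²) = 497.3 Ω
I = V/|Z| = 7.218 mA
V_L = I·|Z_L| = 0.007218 × 172.8 = 1.247 V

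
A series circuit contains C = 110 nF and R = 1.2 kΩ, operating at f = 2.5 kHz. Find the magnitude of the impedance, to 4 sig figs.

1332 Ω

ω = 2πf = 15710 rad/s
X_C = 1/(ωC) = 578.7 Ω
Z = 1200 − j578.7 Ω
|Z| = √(1200² + 578.7²) = 1332 Ω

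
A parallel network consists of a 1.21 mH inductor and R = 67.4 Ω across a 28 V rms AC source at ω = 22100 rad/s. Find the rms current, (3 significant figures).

X_L = ωL = 26.7 Ω
Parallel: admittances add. Y = 1/R + 1/(jωL)
Y = (0.0148 − j0.0374) S
|Y| = 0.0402 S → |Z| = 1/|Y| = 24.9 Ω, ∠Z = −∠Y = 68.4°
I = V/|Z| = 28/24.9 = 1.13 A

1.13 A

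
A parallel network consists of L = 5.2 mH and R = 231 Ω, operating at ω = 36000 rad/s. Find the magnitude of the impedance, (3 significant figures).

X_L = ωL = 187 Ω
Parallel: admittances add. Y = 1/R + 1/(jωL)
Y = (0.00433 − j0.00534) S
|Y| = 0.00688 S → |Z| = 1/|Y| = 145 Ω, ∠Z = −∠Y = 51.0°

145 Ω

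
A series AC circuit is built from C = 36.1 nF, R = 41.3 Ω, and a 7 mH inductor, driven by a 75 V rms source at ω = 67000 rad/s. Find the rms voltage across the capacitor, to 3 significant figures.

448 V

X_L = ωL = 469 Ω
X_C = 1/(ωC) = 413 Ω
Net reactance X = X_L − X_C = 55.6 Ω
Z = 41.3 + j55.6 Ω
|Z| = √(41.3² + 55.6²) = 69.2 Ω
I = V/|Z| = 1.08 A
V_C = I·|Z_C| = 1.08 × 413 = 448 V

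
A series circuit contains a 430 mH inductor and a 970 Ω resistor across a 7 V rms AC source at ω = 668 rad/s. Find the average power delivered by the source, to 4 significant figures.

X_L = ωL = 287.2 Ω
Z = 970.0 + j287.2 Ω
|Z| = √(970.0² + 287.2²) = 1012 Ω
∠Z = arctan(287.2/970.0) = 16.50°
I = V/|Z| = 6.919 mA
P = VI cos φ = 7 × 0.006919 × cos(16.50°) = 46.44 mW

46.44 mW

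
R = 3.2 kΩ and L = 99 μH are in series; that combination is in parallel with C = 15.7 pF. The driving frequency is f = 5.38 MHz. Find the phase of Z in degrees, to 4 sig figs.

ω = 2πf = 3.38e+07 rad/s
X_L = ωL = 3347 Ω
X_C = 1/(ωC) = 1884 Ω
Branch 1 (R+jX_L): Z₁ = 3200 + j3347 Ω, |Z₁| = 4630 Ω
Branch 2 (−jX_C): Z₂ = −j1884 Ω
Parallel: Z = Z₁Z₂/(Z₁+Z₂), |Z| = 2480 Ω, ∠Z = -68.28°

-68.28°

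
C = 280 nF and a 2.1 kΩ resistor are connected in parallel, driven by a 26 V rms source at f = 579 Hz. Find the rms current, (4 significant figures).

29.24 mA

ω = 2πf = 3638 rad/s
X_C = 1/(ωC) = 981.7 Ω
Parallel: admittances add. Y = 1/R + jωC
Y = (0.0004762 + j0.001019) S
|Y| = 0.001124 S → |Z| = 1/|Y| = 889.3 Ω, ∠Z = −∠Y = -64.94°
I = V/|Z| = 26/889.3 = 29.24 mA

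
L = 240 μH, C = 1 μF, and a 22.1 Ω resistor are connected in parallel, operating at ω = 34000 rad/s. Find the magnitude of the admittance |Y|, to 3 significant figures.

X_L = ωL = 8.16 Ω
X_C = 1/(ωC) = 29.4 Ω
Parallel: admittances add. Y = 1/R + 1/(jωL) + jωC
Y = (0.0452 − j0.0885) S
|Y| = 0.0994 S → |Z| = 1/|Y| = 10.1 Ω, ∠Z = −∠Y = 62.9°

99.4 mS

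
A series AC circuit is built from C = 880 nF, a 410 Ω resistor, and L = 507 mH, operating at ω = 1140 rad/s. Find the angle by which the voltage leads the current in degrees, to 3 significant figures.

X_L = ωL = 578 Ω
X_C = 1/(ωC) = 997 Ω
Net reactance X = X_L − X_C = -419 Ω
Z = 410 − j419 Ω
|Z| = √(410² + 419²) = 586 Ω
∠Z = arctan(-419/410) = -45.6°

-45.6°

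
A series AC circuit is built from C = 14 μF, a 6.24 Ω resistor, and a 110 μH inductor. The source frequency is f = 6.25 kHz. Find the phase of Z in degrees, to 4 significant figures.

21.84°

ω = 2πf = 39270 rad/s
X_L = ωL = 4.320 Ω
X_C = 1/(ωC) = 1.819 Ω
Net reactance X = X_L − X_C = 2.501 Ω
Z = 6.240 + j2.501 Ω
|Z| = √(6.240² + 2.501²) = 6.722 Ω
∠Z = arctan(2.501/6.240) = 21.84°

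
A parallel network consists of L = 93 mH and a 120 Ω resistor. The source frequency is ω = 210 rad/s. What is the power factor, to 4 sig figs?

0.1606

X_L = ωL = 19.53 Ω
Parallel: admittances add. Y = 1/R + 1/(jωL)
Y = (0.008333 − j0.05120) S
|Y| = 0.05188 S → |Z| = 1/|Y| = 19.28 Ω, ∠Z = −∠Y = 80.76°
cos φ = cos(80.76°) = 0.1606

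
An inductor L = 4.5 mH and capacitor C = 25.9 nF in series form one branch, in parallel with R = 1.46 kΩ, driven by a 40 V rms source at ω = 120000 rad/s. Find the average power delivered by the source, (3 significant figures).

1.10 W

X_L = ωL = 540 Ω
X_C = 1/(ωC) = 322 Ω
Branch 1: Z₁ = R = 1460 Ω
Branch 2 (series LC): Z₂ = j(X_L − X_C) = j218 Ω
Parallel: Z = Z₁Z₂/(Z₁+Z₂), |Z| = 216 Ω, ∠Z = 81.5°
I = V/|Z| = 185 mA
P = VI cos φ = 40 × 0.185 × cos(81.5°) = 1.10 W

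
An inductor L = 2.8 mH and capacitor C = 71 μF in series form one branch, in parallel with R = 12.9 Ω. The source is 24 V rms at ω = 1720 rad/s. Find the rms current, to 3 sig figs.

7.36 A

X_L = ωL = 4.82 Ω
X_C = 1/(ωC) = 8.19 Ω
Branch 1: Z₁ = R = 12.9 Ω
Branch 2 (series LC): Z₂ = j(X_L − X_C) = −j3.37 Ω
Parallel: Z = Z₁Z₂/(Z₁+Z₂), |Z| = 3.26 Ω, ∠Z = -75.3°
I = V/|Z| = 24/3.26 = 7.36 A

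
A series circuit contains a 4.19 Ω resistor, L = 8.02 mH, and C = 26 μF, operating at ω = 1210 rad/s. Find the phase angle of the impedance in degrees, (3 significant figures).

-79.3°

X_L = ωL = 9.70 Ω
X_C = 1/(ωC) = 31.8 Ω
Net reactance X = X_L − X_C = -22.1 Ω
Z = 4.19 − j22.1 Ω
|Z| = √(4.19² + 22.1²) = 22.5 Ω
∠Z = arctan(-22.1/4.19) = -79.3°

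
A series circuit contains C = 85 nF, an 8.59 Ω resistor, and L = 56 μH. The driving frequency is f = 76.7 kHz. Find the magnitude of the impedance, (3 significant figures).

ω = 2πf = 481900 rad/s
X_L = ωL = 27.0 Ω
X_C = 1/(ωC) = 24.4 Ω
Net reactance X = X_L − X_C = 2.58 Ω
Z = 8.59 + j2.58 Ω
|Z| = √(8.59² + 2.58²) = 8.97 Ω

8.97 Ω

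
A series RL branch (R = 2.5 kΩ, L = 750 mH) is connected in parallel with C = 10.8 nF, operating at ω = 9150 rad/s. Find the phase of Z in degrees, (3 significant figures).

32.5°

X_L = ωL = 6860 Ω
X_C = 1/(ωC) = 10100 Ω
Branch 1 (R+jX_L): Z₁ = 2500 + j6860 Ω, |Z₁| = 7300 Ω
Branch 2 (−jX_C): Z₂ = −j10100 Ω
Parallel: Z = Z₁Z₂/(Z₁+Z₂), |Z| = 18000 Ω, ∠Z = 32.5°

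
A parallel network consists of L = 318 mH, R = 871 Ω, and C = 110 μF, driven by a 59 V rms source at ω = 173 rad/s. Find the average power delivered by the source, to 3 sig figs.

X_L = ωL = 55.0 Ω
X_C = 1/(ωC) = 52.5 Ω
Parallel: admittances add. Y = 1/R + 1/(jωL) + jωC
Y = (0.00115 + j0.000853) S
|Y| = 0.00143 S → |Z| = 1/|Y| = 699 Ω, ∠Z = −∠Y = -36.6°
I = V/|Z| = 84.4 mA
P = VI cos φ = 59 × 0.0844 × cos(-36.6°) = 4.00 W

4.00 W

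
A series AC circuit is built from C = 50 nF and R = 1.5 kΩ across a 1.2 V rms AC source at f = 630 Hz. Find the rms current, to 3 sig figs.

ω = 2πf = 3958 rad/s
X_C = 1/(ωC) = 5050 Ω
Z = 1500 − j5050 Ω
|Z| = √(1500² + 5050²) = 5270 Ω
I = V/|Z| = 1.2/5270 = 228 μA

228 μA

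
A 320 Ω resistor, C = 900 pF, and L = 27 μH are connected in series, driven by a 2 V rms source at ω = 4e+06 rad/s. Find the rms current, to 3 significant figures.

5.52 mA

X_L = ωL = 108 Ω
X_C = 1/(ωC) = 278 Ω
Net reactance X = X_L − X_C = -170 Ω
Z = 320 − j170 Ω
|Z| = √(320² + 170²) = 362 Ω
I = V/|Z| = 2/362 = 5.52 mA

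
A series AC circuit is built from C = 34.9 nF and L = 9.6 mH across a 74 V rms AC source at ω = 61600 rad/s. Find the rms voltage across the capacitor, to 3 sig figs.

273 V

X_L = ωL = 591 Ω
X_C = 1/(ωC) = 465 Ω
Net reactance X = X_L − X_C = 126 Ω
Z = j126 Ω
|Z| = √(0² + 126²) = 126 Ω
I = V/|Z| = 586 mA
V_C = I·|Z_C| = 0.586 × 465 = 273 V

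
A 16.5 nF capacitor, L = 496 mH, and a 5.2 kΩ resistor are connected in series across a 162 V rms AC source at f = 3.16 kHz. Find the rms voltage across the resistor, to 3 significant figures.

ω = 2πf = 19850 rad/s
X_L = ωL = 9850 Ω
X_C = 1/(ωC) = 3050 Ω
Net reactance X = X_L − X_C = 6800 Ω
Z = 5200 + j6800 Ω
|Z| = √(5200² + 6800²) = 8560 Ω
I = V/|Z| = 18.9 mA
V_R = I·|Z_R| = 0.0189 × 5200 = 98.4 V

98.4 V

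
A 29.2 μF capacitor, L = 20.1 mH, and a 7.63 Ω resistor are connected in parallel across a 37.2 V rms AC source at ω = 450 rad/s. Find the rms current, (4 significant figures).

X_L = ωL = 9.045 Ω
X_C = 1/(ωC) = 76.10 Ω
Parallel: admittances add. Y = 1/R + 1/(jωL) + jωC
Y = (0.1311 − j0.09742) S
|Y| = 0.1633 S → |Z| = 1/|Y| = 6.124 Ω, ∠Z = −∠Y = 36.62°
I = V/|Z| = 37.2/6.124 = 6.075 A

6.075 A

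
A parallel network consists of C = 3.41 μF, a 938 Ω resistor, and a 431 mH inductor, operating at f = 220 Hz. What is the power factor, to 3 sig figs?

ω = 2πf = 1382 rad/s
X_L = ωL = 596 Ω
X_C = 1/(ωC) = 212 Ω
Parallel: admittances add. Y = 1/R + 1/(jωL) + jωC
Y = (0.00107 + j0.00304) S
|Y| = 0.00322 S → |Z| = 1/|Y| = 311 Ω, ∠Z = −∠Y = -70.6°
cos φ = cos(-70.6°) = 0.331

0.331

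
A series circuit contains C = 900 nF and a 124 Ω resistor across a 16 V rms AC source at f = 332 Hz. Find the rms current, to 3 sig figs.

ω = 2πf = 2086 rad/s
X_C = 1/(ωC) = 533 Ω
Z = 124 − j533 Ω
|Z| = √(124² + 533²) = 547 Ω
I = V/|Z| = 16/547 = 29.3 mA

29.3 mA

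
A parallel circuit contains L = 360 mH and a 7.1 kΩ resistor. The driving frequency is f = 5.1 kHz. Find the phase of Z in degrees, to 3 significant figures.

31.6°

ω = 2πf = 32040 rad/s
X_L = ωL = 11500 Ω
Parallel: admittances add. Y = 1/R + 1/(jωL)
Y = (0.000141 − j8.67e-05) S
|Y| = 0.000165 S → |Z| = 1/|Y| = 6050 Ω, ∠Z = −∠Y = 31.6°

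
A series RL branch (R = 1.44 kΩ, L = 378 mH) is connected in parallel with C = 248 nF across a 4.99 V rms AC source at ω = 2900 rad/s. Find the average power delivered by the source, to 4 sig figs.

10.95 mW

X_L = ωL = 1096 Ω
X_C = 1/(ωC) = 1390 Ω
Branch 1 (R+jX_L): Z₁ = 1440 + j1096 Ω, |Z₁| = 1810 Ω
Branch 2 (−jX_C): Z₂ = −j1390 Ω
Parallel: Z = Z₁Z₂/(Z₁+Z₂), |Z| = 1712 Ω, ∠Z = -41.17°
I = V/|Z| = 2.915 mA
P = VI cos φ = 4.99 × 0.002915 × cos(-41.17°) = 10.95 mW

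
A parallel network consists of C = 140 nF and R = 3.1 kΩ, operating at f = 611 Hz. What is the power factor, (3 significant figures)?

0.515

ω = 2πf = 3839 rad/s
X_C = 1/(ωC) = 1860 Ω
Parallel: admittances add. Y = 1/R + jωC
Y = (0.000323 + j0.000537) S
|Y| = 0.000627 S → |Z| = 1/|Y| = 1600 Ω, ∠Z = −∠Y = -59.0°
cos φ = cos(-59.0°) = 0.515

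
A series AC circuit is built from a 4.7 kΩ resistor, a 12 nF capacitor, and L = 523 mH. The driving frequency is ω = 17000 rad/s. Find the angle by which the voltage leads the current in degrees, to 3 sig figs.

X_L = ωL = 8890 Ω
X_C = 1/(ωC) = 4900 Ω
Net reactance X = X_L − X_C = 3990 Ω
Z = 4700 + j3990 Ω
|Z| = √(4700² + 3990²) = 6160 Ω
∠Z = arctan(3990/4700) = 40.3°

40.3°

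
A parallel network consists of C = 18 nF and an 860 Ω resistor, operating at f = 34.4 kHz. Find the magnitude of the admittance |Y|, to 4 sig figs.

4.061 mS

ω = 2πf = 216100 rad/s
X_C = 1/(ωC) = 257.0 Ω
Parallel: admittances add. Y = 1/R + jωC
Y = (0.001163 + j0.003891) S
|Y| = 0.004061 S → |Z| = 1/|Y| = 246.3 Ω, ∠Z = −∠Y = -73.36°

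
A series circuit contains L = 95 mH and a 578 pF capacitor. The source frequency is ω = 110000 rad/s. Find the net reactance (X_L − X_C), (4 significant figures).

-5278 Ω

X_L = ωL = 10450 Ω
X_C = 1/(ωC) = 15730 Ω
X = 10450 − 15730 = -5278 Ω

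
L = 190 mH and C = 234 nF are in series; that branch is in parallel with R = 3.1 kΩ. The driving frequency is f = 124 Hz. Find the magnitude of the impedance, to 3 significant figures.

2680 Ω

ω = 2πf = 779.1 rad/s
X_L = ωL = 148 Ω
X_C = 1/(ωC) = 5490 Ω
Branch 1: Z₁ = R = 3100 Ω
Branch 2 (series LC): Z₂ = j(X_L − X_C) = −j5340 Ω
Parallel: Z = Z₁Z₂/(Z₁+Z₂), |Z| = 2680 Ω, ∠Z = -30.1°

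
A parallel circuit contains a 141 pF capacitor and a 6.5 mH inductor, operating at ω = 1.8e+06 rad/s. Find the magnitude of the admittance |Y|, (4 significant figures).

X_L = ωL = 11700 Ω
X_C = 1/(ωC) = 3940 Ω
Parallel: admittances add. Y = 1/(jωL) + jωC
Y = (0 + j0.0001683) S
|Y| = 0.0001683 S → |Z| = 1/|Y| = 5941 Ω, ∠Z = −∠Y = -90.00°

168.3 μS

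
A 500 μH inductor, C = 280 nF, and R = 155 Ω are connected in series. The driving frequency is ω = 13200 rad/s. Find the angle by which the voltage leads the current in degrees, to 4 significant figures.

X_L = ωL = 6.600 Ω
X_C = 1/(ωC) = 270.6 Ω
Net reactance X = X_L − X_C = -264.0 Ω
Z = 155.0 − j264.0 Ω
|Z| = √(155.0² + 264.0²) = 306.1 Ω
∠Z = arctan(-264.0/155.0) = -59.58°

-59.58°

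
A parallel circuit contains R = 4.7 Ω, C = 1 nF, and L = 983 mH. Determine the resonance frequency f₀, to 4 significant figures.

ω₀ = 1/√(LC) = 1/√(0.983 × 1e-09) = 31900 rad/s
f₀ = ω₀/(2π) = 5.076 kHz

5.076 kHz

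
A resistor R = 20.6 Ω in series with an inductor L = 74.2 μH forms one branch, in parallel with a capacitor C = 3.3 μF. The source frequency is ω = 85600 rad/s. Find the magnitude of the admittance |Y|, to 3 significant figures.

X_L = ωL = 6.35 Ω
X_C = 1/(ωC) = 3.54 Ω
Branch 1 (R+jX_L): Z₁ = 20.6 + j6.35 Ω, |Z₁| = 21.6 Ω
Branch 2 (−jX_C): Z₂ = −j3.54 Ω
Parallel: Z = Z₁Z₂/(Z₁+Z₂), |Z| = 3.67 Ω, ∠Z = -80.6°
|Y| = 1/|Z| = 272 mS

272 mS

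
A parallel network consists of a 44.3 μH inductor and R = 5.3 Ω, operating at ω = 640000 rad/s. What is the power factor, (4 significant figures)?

0.9830

X_L = ωL = 28.35 Ω
Parallel: admittances add. Y = 1/R + 1/(jωL)
Y = (0.1887 − j0.03527) S
|Y| = 0.1919 S → |Z| = 1/|Y| = 5.210 Ω, ∠Z = −∠Y = 10.59°
cos φ = cos(10.59°) = 0.9830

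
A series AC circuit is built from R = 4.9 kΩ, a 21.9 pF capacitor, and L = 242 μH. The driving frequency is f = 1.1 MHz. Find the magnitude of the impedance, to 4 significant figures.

6954 Ω

ω = 2πf = 6.912e+06 rad/s
X_L = ωL = 1673 Ω
X_C = 1/(ωC) = 6607 Ω
Net reactance X = X_L − X_C = -4934 Ω
Z = 4900 − j4934 Ω
|Z| = √(4900² + 4934²) = 6954 Ω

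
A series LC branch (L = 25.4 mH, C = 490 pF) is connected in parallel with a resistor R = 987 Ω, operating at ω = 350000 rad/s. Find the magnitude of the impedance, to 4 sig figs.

X_L = ωL = 8890 Ω
X_C = 1/(ωC) = 5831 Ω
Branch 1: Z₁ = R = 987.0 Ω
Branch 2 (series LC): Z₂ = j(X_L − X_C) = j3059 Ω
Parallel: Z = Z₁Z₂/(Z₁+Z₂), |Z| = 939.3 Ω, ∠Z = 17.88°

939.3 Ω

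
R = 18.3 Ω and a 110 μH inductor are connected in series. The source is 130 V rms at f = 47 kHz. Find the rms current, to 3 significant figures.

3.49 A

ω = 2πf = 295300 rad/s
X_L = ωL = 32.5 Ω
Z = 18.3 + j32.5 Ω
|Z| = √(18.3² + 32.5²) = 37.3 Ω
I = V/|Z| = 130/37.3 = 3.49 A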